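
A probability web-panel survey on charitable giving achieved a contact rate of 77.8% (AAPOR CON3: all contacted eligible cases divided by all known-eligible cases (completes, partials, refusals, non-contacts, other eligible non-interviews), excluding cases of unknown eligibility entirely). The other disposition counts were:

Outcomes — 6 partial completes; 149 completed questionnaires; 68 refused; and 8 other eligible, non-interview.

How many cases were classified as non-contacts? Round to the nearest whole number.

66

Numerator = 149 + 6 + 68 + 8 = 231
CON3 = 231 / D = 0.778
D = 231 / 0.778 = 296.9
Rest of base = 231
non-contacts = 296.9 − 231 ≈ 66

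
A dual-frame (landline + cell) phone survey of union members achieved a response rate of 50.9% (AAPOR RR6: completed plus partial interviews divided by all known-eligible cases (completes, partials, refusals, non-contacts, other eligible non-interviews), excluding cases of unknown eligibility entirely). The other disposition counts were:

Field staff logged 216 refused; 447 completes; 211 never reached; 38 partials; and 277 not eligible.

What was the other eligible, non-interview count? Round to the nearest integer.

Top → 447 + 38 = 485
RR6 = 485 / D = 0.509
D = 485 / 0.509 = 952.8
Remaining denominator categories sum to 912
other eligible, non-interview = 952.8 − 912 ≈ 41

41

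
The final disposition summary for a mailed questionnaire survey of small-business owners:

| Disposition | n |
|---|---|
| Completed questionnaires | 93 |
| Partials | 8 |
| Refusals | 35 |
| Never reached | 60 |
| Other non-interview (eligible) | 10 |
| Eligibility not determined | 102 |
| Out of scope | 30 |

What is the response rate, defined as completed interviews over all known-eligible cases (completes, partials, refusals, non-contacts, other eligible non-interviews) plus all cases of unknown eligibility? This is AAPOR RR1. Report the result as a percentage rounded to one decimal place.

30.2%

Top = 93
Denom = 93 + 8 + 35 + 60 + 10 + 102 = 308
RR1 = 93 / 308 = 0.3019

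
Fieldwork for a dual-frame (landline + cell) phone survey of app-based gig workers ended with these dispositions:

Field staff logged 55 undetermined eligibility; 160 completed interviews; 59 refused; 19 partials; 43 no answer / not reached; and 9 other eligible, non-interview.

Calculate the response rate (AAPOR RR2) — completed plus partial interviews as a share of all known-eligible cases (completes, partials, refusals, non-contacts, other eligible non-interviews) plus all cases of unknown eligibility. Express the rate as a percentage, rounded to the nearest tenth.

51.9%

Num = 160 + 19 = 179
Base = 160 + 19 + 59 + 43 + 9 + 55 = 345
RR2 = 179 / 345 = 0.5188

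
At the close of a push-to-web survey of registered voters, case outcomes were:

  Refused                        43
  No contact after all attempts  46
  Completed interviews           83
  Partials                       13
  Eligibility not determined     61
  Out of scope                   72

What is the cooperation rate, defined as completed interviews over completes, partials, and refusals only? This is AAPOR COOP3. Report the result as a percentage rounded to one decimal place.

Numerator → 83
Denominator → 83 + 13 + 43 = 139
COOP3 = 83 / 139 = 0.5971

59.7%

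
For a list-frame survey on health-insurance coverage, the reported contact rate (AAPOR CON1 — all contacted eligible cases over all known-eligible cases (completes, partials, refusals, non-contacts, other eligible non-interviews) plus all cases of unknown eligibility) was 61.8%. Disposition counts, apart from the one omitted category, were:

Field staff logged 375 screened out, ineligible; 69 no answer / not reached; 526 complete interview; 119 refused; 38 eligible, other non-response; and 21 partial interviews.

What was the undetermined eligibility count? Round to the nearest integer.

Top → 526 + 21 + 119 + 38 = 704
CON1 = 704 / D = 0.618
D = 704 / 0.618 = 1139.2
Rest of base = 773
undetermined eligibility = 1139.2 − 773 ≈ 366

366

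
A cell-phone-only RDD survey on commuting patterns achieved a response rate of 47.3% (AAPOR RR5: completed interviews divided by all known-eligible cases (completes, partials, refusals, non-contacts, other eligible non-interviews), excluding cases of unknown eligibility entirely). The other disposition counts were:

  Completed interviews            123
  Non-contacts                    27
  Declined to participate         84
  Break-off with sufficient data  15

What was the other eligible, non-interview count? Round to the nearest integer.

RR5 = 123 / D = 0.473
D = 123 / 0.473 = 260.0
Remaining denominator categories sum to 249
other eligible, non-interview = 260.0 − 249 ≈ 11

11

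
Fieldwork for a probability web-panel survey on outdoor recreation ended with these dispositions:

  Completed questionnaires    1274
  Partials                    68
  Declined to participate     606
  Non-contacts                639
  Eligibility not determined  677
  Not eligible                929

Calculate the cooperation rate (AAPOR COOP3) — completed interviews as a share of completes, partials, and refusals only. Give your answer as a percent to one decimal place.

65.4%

Numerator = 1274
Base = 1274 + 68 + 606 = 1948
COOP3 = 1274 / 1948 = 0.6540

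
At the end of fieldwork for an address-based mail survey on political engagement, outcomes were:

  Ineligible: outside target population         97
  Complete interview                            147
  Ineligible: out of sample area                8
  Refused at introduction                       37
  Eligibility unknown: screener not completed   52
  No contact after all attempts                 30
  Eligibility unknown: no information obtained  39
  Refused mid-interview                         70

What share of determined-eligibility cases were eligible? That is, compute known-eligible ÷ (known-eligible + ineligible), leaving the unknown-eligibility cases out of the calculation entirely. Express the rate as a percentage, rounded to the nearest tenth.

73.0%

Refusals = 37 + 70 = 107
Unknown if eligible = 52 + 39 = 91
Screened out, ineligible = 97 + 8 = 105
Eligible (known) = 147 + 107 + 30 = 284
e = 284 / (284 + 105) = 284 / 389 = 0.7301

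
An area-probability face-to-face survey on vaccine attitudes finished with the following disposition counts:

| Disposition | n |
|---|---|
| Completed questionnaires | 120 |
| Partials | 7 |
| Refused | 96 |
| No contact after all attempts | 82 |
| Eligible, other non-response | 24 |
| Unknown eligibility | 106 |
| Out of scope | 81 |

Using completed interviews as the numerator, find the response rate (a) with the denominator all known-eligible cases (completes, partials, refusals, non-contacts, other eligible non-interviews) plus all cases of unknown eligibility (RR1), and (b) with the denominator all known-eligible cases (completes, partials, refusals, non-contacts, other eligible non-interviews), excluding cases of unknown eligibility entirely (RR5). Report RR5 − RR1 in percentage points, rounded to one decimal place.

8.9

Num: 120
Denom: 120 + 7 + 96 + 82 + 24 + 106 = 435
RR1 = 120 / 435 = 0.2759
Denom: 120 + 7 + 96 + 82 + 24 = 329
RR5 = 120 / 329 = 0.3647
Difference = 36.47 − 27.59 = 8.88 percentage points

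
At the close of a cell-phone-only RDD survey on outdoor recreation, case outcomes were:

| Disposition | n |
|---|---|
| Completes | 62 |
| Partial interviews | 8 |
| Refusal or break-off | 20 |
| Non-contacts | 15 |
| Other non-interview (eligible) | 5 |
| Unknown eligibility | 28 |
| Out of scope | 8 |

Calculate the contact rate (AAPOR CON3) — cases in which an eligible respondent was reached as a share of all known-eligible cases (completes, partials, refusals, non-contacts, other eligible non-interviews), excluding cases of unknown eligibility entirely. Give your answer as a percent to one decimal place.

86.4%

Num: 62 + 8 + 20 + 5 = 95
Denom: 62 + 8 + 20 + 15 + 5 = 110
CON3 = 95 / 110 = 0.8636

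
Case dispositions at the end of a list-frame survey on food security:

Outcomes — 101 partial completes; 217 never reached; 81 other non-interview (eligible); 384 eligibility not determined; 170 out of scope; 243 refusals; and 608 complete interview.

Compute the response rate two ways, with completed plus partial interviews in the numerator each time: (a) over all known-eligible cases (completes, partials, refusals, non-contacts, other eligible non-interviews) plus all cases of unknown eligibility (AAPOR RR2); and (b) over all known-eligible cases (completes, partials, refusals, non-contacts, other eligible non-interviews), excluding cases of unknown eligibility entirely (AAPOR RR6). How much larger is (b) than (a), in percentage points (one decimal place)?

13.3

Num = 608 + 101 = 709
Denom = 608 + 101 + 243 + 217 + 81 + 384 = 1634
RR2 = 709 / 1634 = 0.4339
Denom = 608 + 101 + 243 + 217 + 81 = 1250
RR6 = 709 / 1250 = 0.5672
Difference = 56.72 − 43.39 = 13.33 percentage points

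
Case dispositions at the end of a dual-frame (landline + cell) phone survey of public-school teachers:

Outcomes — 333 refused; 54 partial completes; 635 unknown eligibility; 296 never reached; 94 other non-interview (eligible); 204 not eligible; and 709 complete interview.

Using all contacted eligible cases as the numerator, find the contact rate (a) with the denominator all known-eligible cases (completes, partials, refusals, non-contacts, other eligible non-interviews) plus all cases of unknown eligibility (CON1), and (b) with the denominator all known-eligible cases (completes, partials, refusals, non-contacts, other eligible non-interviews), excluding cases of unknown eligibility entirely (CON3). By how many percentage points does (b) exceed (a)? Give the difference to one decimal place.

Numerator = 709 + 54 + 333 + 94 = 1190
Denominator = 709 + 54 + 333 + 296 + 94 + 635 = 2121
CON1 = 1190 / 2121 = 0.5611
Denominator = 709 + 54 + 333 + 296 + 94 = 1486
CON3 = 1190 / 1486 = 0.8008
Difference = 80.08 − 56.11 = 23.97 percentage points

24.0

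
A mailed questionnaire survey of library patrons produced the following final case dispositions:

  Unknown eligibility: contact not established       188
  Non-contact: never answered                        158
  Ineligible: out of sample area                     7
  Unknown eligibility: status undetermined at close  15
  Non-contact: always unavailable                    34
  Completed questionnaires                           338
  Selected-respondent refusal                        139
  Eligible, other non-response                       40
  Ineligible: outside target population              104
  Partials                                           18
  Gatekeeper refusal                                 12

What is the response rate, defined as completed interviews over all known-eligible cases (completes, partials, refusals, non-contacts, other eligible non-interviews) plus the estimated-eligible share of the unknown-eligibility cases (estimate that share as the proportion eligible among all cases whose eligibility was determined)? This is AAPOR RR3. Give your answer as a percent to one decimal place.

36.9%

Declined to participate = 12 + 139 = 151
Never reached = 158 + 34 = 192
Unknown if eligible = 188 + 15 = 203
Out of scope = 104 + 7 = 111
Numerator: 338
Determined eligible: 338 + 18 + 151 + 192 + 40 = 739
e = 739 / (739 + 111) = 739 / 850 = 0.8694
Estimated eligible among unknowns: 0.8694 × 203 = 176.49
Denom: 739 + 176.49 = 915.49
RR3 = 338 / 915.49 = 0.3692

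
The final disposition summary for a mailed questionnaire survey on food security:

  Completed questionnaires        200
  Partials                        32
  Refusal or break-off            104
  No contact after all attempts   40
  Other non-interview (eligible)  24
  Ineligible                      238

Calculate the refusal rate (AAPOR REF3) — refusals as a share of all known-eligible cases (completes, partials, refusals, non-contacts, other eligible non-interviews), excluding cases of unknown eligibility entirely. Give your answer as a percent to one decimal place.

26.0%

Num: 104
Denominator: 200 + 32 + 104 + 40 + 24 = 400
REF3 = 104 / 400 = 0.2600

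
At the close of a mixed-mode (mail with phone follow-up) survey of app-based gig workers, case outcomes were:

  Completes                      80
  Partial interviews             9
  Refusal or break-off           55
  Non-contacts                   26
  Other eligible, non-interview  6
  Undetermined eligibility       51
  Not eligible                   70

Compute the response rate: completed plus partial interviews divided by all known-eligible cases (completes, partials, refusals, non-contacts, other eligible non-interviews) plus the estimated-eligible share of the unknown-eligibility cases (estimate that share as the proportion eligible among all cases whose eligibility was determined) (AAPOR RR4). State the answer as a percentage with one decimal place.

41.9%

Num → 80 + 9 = 89
Determined eligible → 80 + 9 + 55 + 26 + 6 = 176
e = 176 / (176 + 70) = 176 / 246 = 0.7154
e × U → 0.7154 × 51 = 36.49
Denominator → 176 + 36.49 = 212.49
RR4 = 89 / 212.49 = 0.4188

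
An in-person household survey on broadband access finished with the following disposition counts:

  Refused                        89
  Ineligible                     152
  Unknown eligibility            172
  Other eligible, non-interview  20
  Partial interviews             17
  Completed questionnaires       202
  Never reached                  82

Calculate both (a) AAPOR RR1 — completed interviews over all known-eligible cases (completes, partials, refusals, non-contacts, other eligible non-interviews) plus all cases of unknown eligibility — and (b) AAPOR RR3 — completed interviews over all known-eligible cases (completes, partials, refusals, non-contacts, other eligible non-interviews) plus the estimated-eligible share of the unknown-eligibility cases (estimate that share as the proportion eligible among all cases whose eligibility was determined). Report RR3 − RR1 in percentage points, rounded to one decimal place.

3.0

Numerator → 202
Denominator → 202 + 17 + 89 + 82 + 20 + 172 = 582
RR1 = 202 / 582 = 0.3471
Eligible (known) → 202 + 17 + 89 + 82 + 20 = 410
e = 410 / (410 + 152) = 410 / 562 = 0.7295
e × U → 0.7295 × 172 = 125.47
Denominator → 410 + 125.47 = 535.47
RR3 = 202 / 535.47 = 0.3772
Difference = 37.72 − 34.71 = 3.01 percentage points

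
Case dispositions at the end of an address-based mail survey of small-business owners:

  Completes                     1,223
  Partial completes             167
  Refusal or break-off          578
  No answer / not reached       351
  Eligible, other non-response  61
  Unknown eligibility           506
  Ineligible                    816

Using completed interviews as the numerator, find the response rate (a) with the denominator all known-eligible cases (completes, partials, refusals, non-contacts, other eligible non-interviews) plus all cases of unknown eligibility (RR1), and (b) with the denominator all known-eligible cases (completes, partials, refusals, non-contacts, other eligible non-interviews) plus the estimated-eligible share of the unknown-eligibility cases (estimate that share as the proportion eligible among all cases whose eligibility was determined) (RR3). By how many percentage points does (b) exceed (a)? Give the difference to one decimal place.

2.0

Numerator → 1223
Denominator → 1223 + 167 + 578 + 351 + 61 + 506 = 2886
RR1 = 1223 / 2886 = 0.4238
Known eligible → 1223 + 167 + 578 + 351 + 61 = 2380
e = 2380 / (2380 + 816) = 2380 / 3196 = 0.7447
e × U → 0.7447 × 506 = 376.82
Denominator → 2380 + 376.82 = 2756.82
RR3 = 1223 / 2756.82 = 0.4436
Difference = 44.36 − 42.38 = 1.98 percentage points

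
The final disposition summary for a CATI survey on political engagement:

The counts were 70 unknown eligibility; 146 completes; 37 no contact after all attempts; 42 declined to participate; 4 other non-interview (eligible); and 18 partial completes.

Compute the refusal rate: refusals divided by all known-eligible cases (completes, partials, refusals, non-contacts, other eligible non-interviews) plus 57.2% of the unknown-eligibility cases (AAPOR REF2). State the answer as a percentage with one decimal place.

14.6%

Num: 42
Determined eligible: 146 + 18 + 42 + 37 + 4 = 247
Estimated eligible among unknowns: 0.5720 × 70 = 40.04
Denominator: 247 + 40.04 = 287.04
REF2 = 42 / 287.04 = 0.1463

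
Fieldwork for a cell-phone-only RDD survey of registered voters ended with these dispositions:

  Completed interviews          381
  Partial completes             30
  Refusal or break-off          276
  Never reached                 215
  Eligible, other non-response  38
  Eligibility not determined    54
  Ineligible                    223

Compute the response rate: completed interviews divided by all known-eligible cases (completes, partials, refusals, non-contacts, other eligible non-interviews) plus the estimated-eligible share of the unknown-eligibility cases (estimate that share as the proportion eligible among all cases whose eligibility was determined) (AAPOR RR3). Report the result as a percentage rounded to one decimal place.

Numerator: 381
Eligible (known): 381 + 30 + 276 + 215 + 38 = 940
e = 940 / (940 + 223) = 940 / 1163 = 0.8083
Eligible share of unknowns: 0.8083 × 54 = 43.65
Denom: 940 + 43.65 = 983.65
RR3 = 381 / 983.65 = 0.3873

38.7%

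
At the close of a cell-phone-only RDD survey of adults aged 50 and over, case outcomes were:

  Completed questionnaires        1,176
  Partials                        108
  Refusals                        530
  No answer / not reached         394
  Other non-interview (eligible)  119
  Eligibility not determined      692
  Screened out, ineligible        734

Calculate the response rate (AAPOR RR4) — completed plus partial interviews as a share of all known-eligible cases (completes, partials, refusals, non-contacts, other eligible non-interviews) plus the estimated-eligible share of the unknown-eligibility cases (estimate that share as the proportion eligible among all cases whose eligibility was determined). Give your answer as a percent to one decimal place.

45.0%

Top = 1176 + 108 = 1284
Determined eligible = 1176 + 108 + 530 + 394 + 119 = 2327
e = 2327 / (2327 + 734) = 2327 / 3061 = 0.7602
Estimated eligible among unknowns = 0.7602 × 692 = 526.06
Base = 2327 + 526.06 = 2853.06
RR4 = 1284 / 2853.06 = 0.4500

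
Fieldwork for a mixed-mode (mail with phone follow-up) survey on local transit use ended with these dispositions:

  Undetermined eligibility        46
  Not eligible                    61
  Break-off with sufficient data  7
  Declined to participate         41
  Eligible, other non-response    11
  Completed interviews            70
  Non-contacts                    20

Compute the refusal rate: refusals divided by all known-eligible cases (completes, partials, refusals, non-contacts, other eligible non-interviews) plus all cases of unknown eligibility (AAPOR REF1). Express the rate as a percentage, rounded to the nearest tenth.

Top = 41
Denominator = 70 + 7 + 41 + 20 + 11 + 46 = 195
REF1 = 41 / 195 = 0.2103

21.0%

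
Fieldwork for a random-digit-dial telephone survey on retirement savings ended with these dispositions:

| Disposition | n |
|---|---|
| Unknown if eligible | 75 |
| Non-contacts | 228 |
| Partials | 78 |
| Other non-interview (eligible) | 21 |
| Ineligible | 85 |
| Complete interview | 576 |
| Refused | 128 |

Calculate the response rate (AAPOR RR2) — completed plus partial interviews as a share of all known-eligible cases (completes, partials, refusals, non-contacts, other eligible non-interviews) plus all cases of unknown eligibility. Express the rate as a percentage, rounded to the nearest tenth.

59.1%

Numerator = 576 + 78 = 654
Base = 576 + 78 + 128 + 228 + 21 + 75 = 1106
RR2 = 654 / 1106 = 0.5913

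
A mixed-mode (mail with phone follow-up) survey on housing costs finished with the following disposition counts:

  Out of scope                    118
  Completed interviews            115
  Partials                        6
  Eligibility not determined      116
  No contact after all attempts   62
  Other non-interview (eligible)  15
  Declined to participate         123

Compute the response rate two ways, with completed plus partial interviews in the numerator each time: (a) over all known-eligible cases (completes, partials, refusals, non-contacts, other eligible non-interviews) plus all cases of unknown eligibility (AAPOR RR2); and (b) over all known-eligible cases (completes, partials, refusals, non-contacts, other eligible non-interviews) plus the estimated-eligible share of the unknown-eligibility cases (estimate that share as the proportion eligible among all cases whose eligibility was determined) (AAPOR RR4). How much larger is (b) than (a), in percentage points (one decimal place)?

2.1

Top = 115 + 6 = 121
Base = 115 + 6 + 123 + 62 + 15 + 116 = 437
RR2 = 121 / 437 = 0.2769
Known eligible = 115 + 6 + 123 + 62 + 15 = 321
e = 321 / (321 + 118) = 321 / 439 = 0.7312
Estimated eligible among unknowns = 0.7312 × 116 = 84.82
Base = 321 + 84.82 = 405.82
RR4 = 121 / 405.82 = 0.2982
Difference = 29.82 − 27.69 = 2.13 percentage points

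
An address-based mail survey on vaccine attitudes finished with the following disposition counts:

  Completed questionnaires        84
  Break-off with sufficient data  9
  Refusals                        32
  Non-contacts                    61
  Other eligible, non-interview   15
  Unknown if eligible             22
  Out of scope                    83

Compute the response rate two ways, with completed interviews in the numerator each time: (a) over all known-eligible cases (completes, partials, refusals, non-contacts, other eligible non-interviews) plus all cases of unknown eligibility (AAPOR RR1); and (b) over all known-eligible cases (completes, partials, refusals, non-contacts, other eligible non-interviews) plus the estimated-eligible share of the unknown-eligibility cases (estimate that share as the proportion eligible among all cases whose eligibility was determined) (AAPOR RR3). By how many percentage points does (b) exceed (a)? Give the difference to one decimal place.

Num: 84
Denom: 84 + 9 + 32 + 61 + 15 + 22 = 223
RR1 = 84 / 223 = 0.3767
Eligible (known): 84 + 9 + 32 + 61 + 15 = 201
e = 201 / (201 + 83) = 201 / 284 = 0.7077
e × U: 0.7077 × 22 = 15.57
Denom: 201 + 15.57 = 216.57
RR3 = 84 / 216.57 = 0.3879
Difference = 38.79 − 37.67 = 1.12 percentage points

1.1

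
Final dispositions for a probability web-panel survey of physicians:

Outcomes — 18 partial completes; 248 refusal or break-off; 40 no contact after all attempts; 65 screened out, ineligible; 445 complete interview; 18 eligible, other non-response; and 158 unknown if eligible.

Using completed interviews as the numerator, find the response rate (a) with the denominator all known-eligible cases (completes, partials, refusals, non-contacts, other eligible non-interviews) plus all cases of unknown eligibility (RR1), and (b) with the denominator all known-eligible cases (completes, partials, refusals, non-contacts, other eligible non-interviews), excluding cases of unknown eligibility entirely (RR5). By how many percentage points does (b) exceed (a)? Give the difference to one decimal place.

9.9

Num = 445
Denom = 445 + 18 + 248 + 40 + 18 + 158 = 927
RR1 = 445 / 927 = 0.4800
Denom = 445 + 18 + 248 + 40 + 18 = 769
RR5 = 445 / 769 = 0.5787
Difference = 57.87 − 48.00 = 9.87 percentage points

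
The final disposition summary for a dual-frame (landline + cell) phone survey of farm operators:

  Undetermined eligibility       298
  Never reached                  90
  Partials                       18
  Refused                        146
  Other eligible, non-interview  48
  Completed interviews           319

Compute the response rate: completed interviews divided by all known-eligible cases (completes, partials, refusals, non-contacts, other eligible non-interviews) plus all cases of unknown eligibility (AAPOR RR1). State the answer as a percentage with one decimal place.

34.7%

Top: 319
Denom: 319 + 18 + 146 + 90 + 48 + 298 = 919
RR1 = 319 / 919 = 0.3471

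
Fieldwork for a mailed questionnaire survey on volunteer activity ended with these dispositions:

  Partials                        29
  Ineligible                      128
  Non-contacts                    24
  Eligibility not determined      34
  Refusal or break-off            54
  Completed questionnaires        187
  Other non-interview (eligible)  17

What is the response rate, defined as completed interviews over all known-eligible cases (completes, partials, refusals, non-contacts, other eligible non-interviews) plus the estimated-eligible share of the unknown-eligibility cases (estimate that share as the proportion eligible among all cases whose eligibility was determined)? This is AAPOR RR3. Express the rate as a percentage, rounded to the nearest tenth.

Numerator → 187
Known eligible → 187 + 29 + 54 + 24 + 17 = 311
e = 311 / (311 + 128) = 311 / 439 = 0.7084
Estimated eligible among unknowns → 0.7084 × 34 = 24.09
Base → 311 + 24.09 = 335.09
RR3 = 187 / 335.09 = 0.5581

55.8%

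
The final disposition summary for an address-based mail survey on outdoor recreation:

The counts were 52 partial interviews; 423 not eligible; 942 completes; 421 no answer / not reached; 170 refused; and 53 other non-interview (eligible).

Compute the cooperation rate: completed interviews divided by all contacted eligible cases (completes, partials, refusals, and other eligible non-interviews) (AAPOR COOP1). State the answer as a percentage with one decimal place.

Numerator → 942
Base → 942 + 52 + 170 + 53 = 1217
COOP1 = 942 / 1217 = 0.7740

77.4%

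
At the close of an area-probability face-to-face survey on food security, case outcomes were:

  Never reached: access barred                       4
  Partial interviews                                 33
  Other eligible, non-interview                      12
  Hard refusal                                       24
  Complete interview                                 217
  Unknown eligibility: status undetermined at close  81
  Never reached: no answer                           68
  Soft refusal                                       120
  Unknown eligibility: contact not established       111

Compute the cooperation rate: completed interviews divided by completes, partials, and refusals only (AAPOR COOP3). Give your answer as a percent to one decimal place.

Refusal or break-off = 24 + 120 = 144
No answer / not reached = 68 + 4 = 72
Eligibility not determined = 111 + 81 = 192
Num → 217
Denominator → 217 + 33 + 144 = 394
COOP3 = 217 / 394 = 0.5508

55.1%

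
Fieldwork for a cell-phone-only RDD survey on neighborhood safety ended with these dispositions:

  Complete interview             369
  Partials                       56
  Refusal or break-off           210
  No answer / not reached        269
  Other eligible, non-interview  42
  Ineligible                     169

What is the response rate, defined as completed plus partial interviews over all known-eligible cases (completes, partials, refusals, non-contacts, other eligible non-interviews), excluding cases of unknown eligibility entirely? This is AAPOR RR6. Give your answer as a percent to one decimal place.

Numerator → 369 + 56 = 425
Base → 369 + 56 + 210 + 269 + 42 = 946
RR6 = 425 / 946 = 0.4493

44.9%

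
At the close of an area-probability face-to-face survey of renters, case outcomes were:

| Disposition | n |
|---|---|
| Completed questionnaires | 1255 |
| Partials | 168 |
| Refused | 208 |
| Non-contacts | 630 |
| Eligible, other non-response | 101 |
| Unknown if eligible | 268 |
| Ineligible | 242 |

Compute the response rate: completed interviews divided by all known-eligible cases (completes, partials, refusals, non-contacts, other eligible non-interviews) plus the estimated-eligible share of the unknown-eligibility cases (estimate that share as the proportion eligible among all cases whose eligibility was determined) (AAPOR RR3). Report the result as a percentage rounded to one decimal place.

48.2%

Numerator = 1255
Eligible (known) = 1255 + 168 + 208 + 630 + 101 = 2362
e = 2362 / (2362 + 242) = 2362 / 2604 = 0.9071
Estimated eligible among unknowns = 0.9071 × 268 = 243.10
Base = 2362 + 243.10 = 2605.10
RR3 = 1255 / 2605.10 = 0.4817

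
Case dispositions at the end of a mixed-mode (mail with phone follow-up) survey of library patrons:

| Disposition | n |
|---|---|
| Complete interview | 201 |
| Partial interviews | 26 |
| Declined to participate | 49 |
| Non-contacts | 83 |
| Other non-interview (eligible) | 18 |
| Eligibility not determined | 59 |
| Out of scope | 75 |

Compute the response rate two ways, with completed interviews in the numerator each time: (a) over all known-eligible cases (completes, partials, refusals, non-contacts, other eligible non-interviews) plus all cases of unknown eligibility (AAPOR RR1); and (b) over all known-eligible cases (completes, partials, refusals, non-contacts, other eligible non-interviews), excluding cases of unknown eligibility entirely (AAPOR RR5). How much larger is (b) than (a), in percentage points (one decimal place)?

7.2

Num = 201
Denominator = 201 + 26 + 49 + 83 + 18 + 59 = 436
RR1 = 201 / 436 = 0.4610
Denominator = 201 + 26 + 49 + 83 + 18 = 377
RR5 = 201 / 377 = 0.5332
Difference = 53.32 − 46.10 = 7.22 percentage points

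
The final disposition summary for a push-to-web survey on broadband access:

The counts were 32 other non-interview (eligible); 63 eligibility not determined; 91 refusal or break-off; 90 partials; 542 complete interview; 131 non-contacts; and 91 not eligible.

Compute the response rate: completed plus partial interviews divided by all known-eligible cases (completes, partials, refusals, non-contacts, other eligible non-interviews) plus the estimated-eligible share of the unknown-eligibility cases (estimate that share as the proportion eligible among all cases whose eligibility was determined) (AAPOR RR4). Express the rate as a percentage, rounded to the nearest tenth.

Top: 542 + 90 = 632
Known eligible: 542 + 90 + 91 + 131 + 32 = 886
e = 886 / (886 + 91) = 886 / 977 = 0.9069
Estimated eligible among unknowns: 0.9069 × 63 = 57.13
Base: 886 + 57.13 = 943.13
RR4 = 632 / 943.13 = 0.6701

67.0%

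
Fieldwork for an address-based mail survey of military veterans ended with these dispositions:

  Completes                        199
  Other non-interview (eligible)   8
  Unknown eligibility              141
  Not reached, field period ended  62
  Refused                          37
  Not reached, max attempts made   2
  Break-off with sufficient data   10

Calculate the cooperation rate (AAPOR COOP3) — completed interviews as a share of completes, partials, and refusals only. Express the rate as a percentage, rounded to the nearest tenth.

80.9%

Non-contacts = 62 + 2 = 64
Numerator = 199
Denominator = 199 + 10 + 37 = 246
COOP3 = 199 / 246 = 0.8089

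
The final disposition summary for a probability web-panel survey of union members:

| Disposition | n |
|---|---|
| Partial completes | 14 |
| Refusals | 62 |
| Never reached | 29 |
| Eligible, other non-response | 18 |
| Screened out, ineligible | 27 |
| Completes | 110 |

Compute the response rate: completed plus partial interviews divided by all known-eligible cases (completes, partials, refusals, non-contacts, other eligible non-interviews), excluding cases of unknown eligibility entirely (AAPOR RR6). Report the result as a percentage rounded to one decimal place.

53.2%

Top → 110 + 14 = 124
Denominator → 110 + 14 + 62 + 29 + 18 = 233
RR6 = 124 / 233 = 0.5322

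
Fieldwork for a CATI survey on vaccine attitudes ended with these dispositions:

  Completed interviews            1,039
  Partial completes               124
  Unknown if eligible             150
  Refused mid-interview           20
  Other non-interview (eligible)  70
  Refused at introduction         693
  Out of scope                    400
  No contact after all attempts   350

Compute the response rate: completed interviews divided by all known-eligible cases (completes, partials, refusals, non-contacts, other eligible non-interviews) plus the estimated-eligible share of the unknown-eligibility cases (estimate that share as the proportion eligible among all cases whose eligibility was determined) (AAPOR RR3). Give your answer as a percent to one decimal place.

Declined to participate = 693 + 20 = 713
Numerator = 1039
Eligible (known) = 1039 + 124 + 713 + 350 + 70 = 2296
e = 2296 / (2296 + 400) = 2296 / 2696 = 0.8516
Eligible share of unknowns = 0.8516 × 150 = 127.74
Denom = 2296 + 127.74 = 2423.74
RR3 = 1039 / 2423.74 = 0.4287

42.9%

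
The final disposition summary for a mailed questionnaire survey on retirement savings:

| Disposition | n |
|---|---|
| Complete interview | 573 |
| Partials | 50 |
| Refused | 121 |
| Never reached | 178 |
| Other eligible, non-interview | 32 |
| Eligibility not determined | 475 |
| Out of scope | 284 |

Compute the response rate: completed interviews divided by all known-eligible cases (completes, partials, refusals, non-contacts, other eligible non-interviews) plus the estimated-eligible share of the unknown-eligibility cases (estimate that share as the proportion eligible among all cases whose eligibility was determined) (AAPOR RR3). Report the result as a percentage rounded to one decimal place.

Numerator = 573
Determined eligible = 573 + 50 + 121 + 178 + 32 = 954
e = 954 / (954 + 284) = 954 / 1238 = 0.7706
e × U = 0.7706 × 475 = 366.03
Base = 954 + 366.03 = 1320.03
RR3 = 573 / 1320.03 = 0.4341

43.4%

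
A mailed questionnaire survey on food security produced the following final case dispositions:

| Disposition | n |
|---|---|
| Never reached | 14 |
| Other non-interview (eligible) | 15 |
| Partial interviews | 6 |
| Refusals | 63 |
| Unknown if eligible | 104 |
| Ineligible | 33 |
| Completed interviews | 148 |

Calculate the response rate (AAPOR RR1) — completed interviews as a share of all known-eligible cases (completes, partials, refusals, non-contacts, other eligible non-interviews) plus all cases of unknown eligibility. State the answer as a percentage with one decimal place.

42.3%

Top → 148
Base → 148 + 6 + 63 + 14 + 15 + 104 = 350
RR1 = 148 / 350 = 0.4229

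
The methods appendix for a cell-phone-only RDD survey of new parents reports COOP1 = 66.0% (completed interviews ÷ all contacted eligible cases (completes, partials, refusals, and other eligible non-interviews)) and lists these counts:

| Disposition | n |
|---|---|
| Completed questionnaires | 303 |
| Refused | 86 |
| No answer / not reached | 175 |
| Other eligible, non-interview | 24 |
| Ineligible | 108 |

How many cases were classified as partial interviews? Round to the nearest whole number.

COOP1 = 303 / D = 0.660
D = 303 / 0.660 = 459.1
Other denominator terms total 413
partial interviews = 459.1 − 413 ≈ 46

46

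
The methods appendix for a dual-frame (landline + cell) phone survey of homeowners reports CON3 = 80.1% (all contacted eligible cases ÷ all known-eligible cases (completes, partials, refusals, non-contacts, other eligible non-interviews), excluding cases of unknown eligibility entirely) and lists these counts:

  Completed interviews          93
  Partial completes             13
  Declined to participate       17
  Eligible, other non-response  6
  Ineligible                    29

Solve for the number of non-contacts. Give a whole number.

32

Num = 93 + 13 + 17 + 6 = 129
CON3 = 129 / D = 0.801
D = 129 / 0.801 = 161.0
Rest of base = 129
non-contacts = 161.0 − 129 ≈ 32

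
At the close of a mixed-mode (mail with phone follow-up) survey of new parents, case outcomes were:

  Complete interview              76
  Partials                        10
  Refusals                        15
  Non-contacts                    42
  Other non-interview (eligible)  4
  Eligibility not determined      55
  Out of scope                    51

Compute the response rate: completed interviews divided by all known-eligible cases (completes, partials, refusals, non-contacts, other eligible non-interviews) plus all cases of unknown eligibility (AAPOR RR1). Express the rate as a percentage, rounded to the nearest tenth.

Numerator: 76
Base: 76 + 10 + 15 + 42 + 4 + 55 = 202
RR1 = 76 / 202 = 0.3762

37.6%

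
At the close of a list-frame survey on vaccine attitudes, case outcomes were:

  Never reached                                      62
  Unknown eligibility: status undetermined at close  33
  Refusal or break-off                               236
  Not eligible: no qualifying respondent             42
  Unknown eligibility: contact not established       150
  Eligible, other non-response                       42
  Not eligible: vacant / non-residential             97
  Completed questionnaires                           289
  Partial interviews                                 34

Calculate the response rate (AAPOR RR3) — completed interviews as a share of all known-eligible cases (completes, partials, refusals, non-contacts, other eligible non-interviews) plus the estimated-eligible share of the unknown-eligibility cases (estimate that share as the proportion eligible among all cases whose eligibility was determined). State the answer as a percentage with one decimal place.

Eligibility not determined = 150 + 33 = 183
Out of scope = 42 + 97 = 139
Top: 289
Known eligible: 289 + 34 + 236 + 62 + 42 = 663
e = 663 / (663 + 139) = 663 / 802 = 0.8267
Estimated eligible among unknowns: 0.8267 × 183 = 151.29
Denom: 663 + 151.29 = 814.29
RR3 = 289 / 814.29 = 0.3549

35.5%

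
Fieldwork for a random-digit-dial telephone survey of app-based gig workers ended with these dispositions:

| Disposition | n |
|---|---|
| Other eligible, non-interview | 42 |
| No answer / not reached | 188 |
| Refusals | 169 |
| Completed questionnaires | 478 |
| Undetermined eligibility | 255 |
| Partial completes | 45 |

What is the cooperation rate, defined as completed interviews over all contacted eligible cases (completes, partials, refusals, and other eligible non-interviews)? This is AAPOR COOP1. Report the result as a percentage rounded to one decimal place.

Top: 478
Denominator: 478 + 45 + 169 + 42 = 734
COOP1 = 478 / 734 = 0.6512

65.1%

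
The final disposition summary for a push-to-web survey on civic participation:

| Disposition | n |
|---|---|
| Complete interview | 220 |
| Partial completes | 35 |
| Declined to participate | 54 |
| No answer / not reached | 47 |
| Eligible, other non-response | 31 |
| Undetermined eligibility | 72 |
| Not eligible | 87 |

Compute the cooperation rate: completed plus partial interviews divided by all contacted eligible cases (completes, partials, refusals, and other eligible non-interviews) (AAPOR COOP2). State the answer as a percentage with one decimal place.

75.0%

Top → 220 + 35 = 255
Denom → 220 + 35 + 54 + 31 = 340
COOP2 = 255 / 340 = 0.7500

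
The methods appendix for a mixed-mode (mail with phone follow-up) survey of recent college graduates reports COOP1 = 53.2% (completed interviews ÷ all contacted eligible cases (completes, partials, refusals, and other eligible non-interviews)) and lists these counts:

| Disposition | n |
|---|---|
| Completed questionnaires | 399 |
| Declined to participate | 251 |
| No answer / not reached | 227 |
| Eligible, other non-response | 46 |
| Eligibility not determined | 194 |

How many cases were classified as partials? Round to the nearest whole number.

54

COOP1 = 399 / D = 0.532
D = 399 / 0.532 = 750.0
Rest of base = 696
partials = 750.0 − 696 ≈ 54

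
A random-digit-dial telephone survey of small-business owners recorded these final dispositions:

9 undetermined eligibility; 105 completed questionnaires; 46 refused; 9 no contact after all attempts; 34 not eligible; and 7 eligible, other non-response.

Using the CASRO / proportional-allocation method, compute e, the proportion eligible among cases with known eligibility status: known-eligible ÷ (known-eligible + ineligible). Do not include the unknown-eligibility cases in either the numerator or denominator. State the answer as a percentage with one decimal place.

Eligible (known): 105 + 46 + 9 + 7 = 167
e = 167 / (167 + 34) = 167 / 201 = 0.8308

83.1%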